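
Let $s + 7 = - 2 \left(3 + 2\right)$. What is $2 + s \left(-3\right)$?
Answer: $53$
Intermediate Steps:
$s = -17$ ($s = -7 - 2 \left(3 + 2\right) = -7 - 10 = -17$)
$2 + s \left(-3\right) = 2 - -51 = 2 + 51 = 53$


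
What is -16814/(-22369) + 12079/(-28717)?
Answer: 4524521/13667459 ≈ 0.33104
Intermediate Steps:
-16814/(-22369) + 12079/(-28717) = -16814*(-1/22369) + 12079*(-1/28717) = 16814/22369 - 257/611 = 4524521/13667459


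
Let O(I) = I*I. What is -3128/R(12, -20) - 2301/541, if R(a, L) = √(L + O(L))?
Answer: -2301/541 - 1564*√95/95 ≈ -164.72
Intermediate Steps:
O(I) = I²
R(a, L) = √(L + L²)
-3128/R(12, -20) - 2301/541 = -3128*√95/190 - 2301/541 = -1564*√95/95 - 2301/541 = -2301/541 - 1564*√95/95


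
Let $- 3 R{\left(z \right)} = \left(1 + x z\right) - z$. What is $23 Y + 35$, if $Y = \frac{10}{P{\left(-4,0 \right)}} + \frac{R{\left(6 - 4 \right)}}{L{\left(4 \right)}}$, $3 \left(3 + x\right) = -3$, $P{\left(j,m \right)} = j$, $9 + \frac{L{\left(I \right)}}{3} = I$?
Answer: $- \frac{271}{10} \approx -27.1$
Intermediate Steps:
$L{\left(I \right)} = -27 + 3 I$
$x = -4$ ($x = -3 + \frac{1}{3} \left(-3\right) = -3 - 1 = -4$)
$R{\left(z \right)} = - \frac{1}{3} + \frac{5 z}{3}$ ($R{\left(z \right)} = - \frac{\left(1 - 4 z\right) - z}{3} = - \frac{1 - 5 z}{3} = - \frac{1}{3} + \frac{5 z}{3}$)
$Y = - \frac{27}{10}$ ($Y = \frac{10}{-4} + \frac{- \frac{1}{3} + \frac{5 \left(6 - 4\right)}{3}}{-27 + 3 \cdot 4} = 10 \left(- \frac{1}{4}\right) + \frac{- \frac{1}{3} + \frac{5}{3} \cdot 2}{-27 + 12} = - \frac{5}{2} + \frac{- \frac{1}{3} + \frac{10}{3}}{-15} = - \frac{5}{2} + 3 \left(- \frac{1}{15}\right) = - \frac{5}{2} - \frac{1}{5} = - \frac{27}{10} \approx -2.7$)
$23 Y + 35 = 23 \left(- \frac{27}{10}\right) + 35 = - \frac{621}{10} + 35 = - \frac{271}{10}$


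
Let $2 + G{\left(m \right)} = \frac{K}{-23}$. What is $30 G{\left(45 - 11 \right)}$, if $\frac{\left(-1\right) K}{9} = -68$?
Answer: $- \frac{19740}{23} \approx -858.26$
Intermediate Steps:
$K = 612$ ($K = \left(-9\right) \left(-68\right) = 612$)
$G{\left(m \right)} = - \frac{658}{23}$ ($G{\left(m \right)} = -2 + \frac{612}{-23} = -2 + 612 \left(- \frac{1}{23}\right) = -2 - \frac{612}{23} = - \frac{658}{23}$)
$30 G{\left(45 - 11 \right)} = 30 \left(- \frac{658}{23}\right) = - \frac{19740}{23}$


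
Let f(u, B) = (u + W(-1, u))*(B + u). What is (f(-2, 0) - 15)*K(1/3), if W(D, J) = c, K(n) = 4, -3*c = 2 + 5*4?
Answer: 44/3 ≈ 14.667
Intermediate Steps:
c = -22/3 (c = -(2 + 5*4)/3 = -(2 + 20)/3 = -⅓*22 = -22/3 ≈ -7.3333)
W(D, J) = -22/3
f(u, B) = (-22/3 + u)*(B + u) (f(u, B) = (u - 22/3)*(B + u) = (-22/3 + u)*(B + u))
(f(-2, 0) - 15)*K(1/3) = (((-2)² - 22/3*0 - 22/3*(-2) + 0*(-2)) - 15)*4 = ((4 + 0 + 44/3 + 0) - 15)*4 = (56/3 - 15)*4 = (11/3)*4 = 44/3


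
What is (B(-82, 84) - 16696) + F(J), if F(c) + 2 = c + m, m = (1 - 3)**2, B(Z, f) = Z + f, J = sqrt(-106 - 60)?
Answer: -16692 + I*sqrt(166) ≈ -16692.0 + 12.884*I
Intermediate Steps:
J = I*sqrt(166) (J = sqrt(-166) = I*sqrt(166) ≈ 12.884*I)
m = 4 (m = (-2)**2 = 4)
F(c) = 2 + c (F(c) = -2 + (c + 4) = -2 + (4 + c) = 2 + c)
(B(-82, 84) - 16696) + F(J) = ((-82 + 84) - 16696) + (2 + I*sqrt(166)) = (2 - 16696) + (2 + I*sqrt(166)) = -16694 + (2 + I*sqrt(166)) = -16692 + I*sqrt(166)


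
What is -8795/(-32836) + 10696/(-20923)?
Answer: -23885153/98146804 ≈ -0.24336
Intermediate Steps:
-8795/(-32836) + 10696/(-20923) = -8795*(-1/32836) + 10696*(-1/20923) = 8795/32836 - 1528/2989 = -23885153/98146804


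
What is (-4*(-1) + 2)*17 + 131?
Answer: 233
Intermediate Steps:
(-4*(-1) + 2)*17 + 131 = (4 + 2)*17 + 131 = 6*17 + 131 = 102 + 131 = 233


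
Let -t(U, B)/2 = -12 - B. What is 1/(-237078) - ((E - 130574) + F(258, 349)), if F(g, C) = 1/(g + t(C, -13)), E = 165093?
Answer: -1047513140363/30345984 ≈ -34519.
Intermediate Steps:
t(U, B) = 24 + 2*B (t(U, B) = -2*(-12 - B) = 24 + 2*B)
F(g, C) = 1/(-2 + g) (F(g, C) = 1/(g + (24 + 2*(-13))) = 1/(g + (24 - 26)) = 1/(g - 2) = 1/(-2 + g))
1/(-237078) - ((E - 130574) + F(258, 349)) = 1/(-237078) - ((165093 - 130574) + 1/(-2 + 258)) = -1/237078 - (34519 + 1/256) = -1/237078 - 1*8836865/256 = -1/237078 - 8836865/256 = -1047513140363/30345984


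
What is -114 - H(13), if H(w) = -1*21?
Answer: -93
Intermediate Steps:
H(w) = -21
-114 - H(13) = -114 - 1*(-21) = -114 + 21 = -93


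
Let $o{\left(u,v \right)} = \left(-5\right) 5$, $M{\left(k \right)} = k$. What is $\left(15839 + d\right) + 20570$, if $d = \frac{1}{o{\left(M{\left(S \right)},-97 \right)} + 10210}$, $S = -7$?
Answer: $\frac{370825666}{10185} \approx 36409.0$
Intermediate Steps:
$o{\left(u,v \right)} = -25$
$d = \frac{1}{10185}$ ($d = \frac{1}{-25 + 10210} = \frac{1}{10185} \approx 9.8184 \cdot 10^{-5}$)
$\left(15839 + d\right) + 20570 = \left(15839 + \frac{1}{10185}\right) + 20570 = \frac{161320216}{10185} + 20570 = \frac{370825666}{10185}$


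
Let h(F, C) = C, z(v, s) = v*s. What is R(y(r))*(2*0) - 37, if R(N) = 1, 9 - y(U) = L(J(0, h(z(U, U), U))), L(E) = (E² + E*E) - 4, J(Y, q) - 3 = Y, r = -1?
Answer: -37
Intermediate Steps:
z(v, s) = s*v
J(Y, q) = 3 + Y
L(E) = -4 + 2*E² (L(E) = (E² + E²) - 4 = 2*E² - 4 = -4 + 2*E²)
y(U) = -5 (y(U) = 9 - (-4 + 2*(3 + 0)²) = 9 - (-4 + 2*3²) = 9 - (-4 + 2*9) = 9 - (-4 + 18) = 9 - 1*14 = 9 - 14 = -5)
R(y(r))*(2*0) - 37 = 1*(2*0) - 37 = 1*0 - 37 = 0 - 37 = -37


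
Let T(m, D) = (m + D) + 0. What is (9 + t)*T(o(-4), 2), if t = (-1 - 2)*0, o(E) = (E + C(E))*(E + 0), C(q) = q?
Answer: 306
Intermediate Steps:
o(E) = 2*E² (o(E) = (E + E)*(E + 0) = (2*E)*E = 2*E²)
t = 0 (t = -3*0 = 0)
T(m, D) = D + m (T(m, D) = (D + m) + 0 = D + m)
(9 + t)*T(o(-4), 2) = (9 + 0)*(2 + 2*(-4)²) = 9*(2 + 2*16) = 9*(2 + 32) = 9*34 = 306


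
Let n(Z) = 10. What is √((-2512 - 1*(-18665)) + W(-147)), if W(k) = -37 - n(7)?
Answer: √16106 ≈ 126.91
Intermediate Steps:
W(k) = -47 (W(k) = -37 - 1*10 = -37 - 10 = -47)
√((-2512 - 1*(-18665)) + W(-147)) = √((-2512 - 1*(-18665)) - 47) = √((-2512 + 18665) - 47) = √(16153 - 47) = √16106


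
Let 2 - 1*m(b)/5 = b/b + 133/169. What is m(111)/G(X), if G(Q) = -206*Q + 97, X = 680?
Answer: -60/7885709 ≈ -7.6087e-6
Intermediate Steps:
m(b) = 180/169 (m(b) = 10 - 5*(b/b + 133/169) = 10 - 5*(1 + 133*(1/169)) = 10 - 5*(1 + 133/169) = 10 - 5*302/169 = 10 - 1510/169 = 180/169)
G(Q) = 97 - 206*Q
m(111)/G(X) = 180/(169*(97 - 206*680)) = 180/(169*(97 - 140080)) = (180/169)/(-139983) = (180/169)*(-1/139983) = -60/7885709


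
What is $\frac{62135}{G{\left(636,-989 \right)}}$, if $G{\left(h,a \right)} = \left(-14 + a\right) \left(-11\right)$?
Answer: $\frac{3655}{649} \approx 5.6317$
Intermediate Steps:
$G{\left(h,a \right)} = 154 - 11 a$
$\frac{62135}{G{\left(636,-989 \right)}} = \frac{62135}{154 - -10879} = \frac{62135}{154 + 10879} = \frac{62135}{11033} = 62135 \cdot \frac{1}{11033} = \frac{3655}{649}$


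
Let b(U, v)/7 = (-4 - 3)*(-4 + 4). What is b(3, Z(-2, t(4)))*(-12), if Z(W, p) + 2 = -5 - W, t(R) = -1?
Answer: 0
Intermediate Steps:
Z(W, p) = -7 - W (Z(W, p) = -2 + (-5 - W) = -7 - W)
b(U, v) = 0 (b(U, v) = 7*((-4 - 3)*(-4 + 4)) = 7*(-7*0) = 7*0 = 0)
b(3, Z(-2, t(4)))*(-12) = 0*(-12) = 0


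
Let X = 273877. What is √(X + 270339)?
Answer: 2*√136054 ≈ 737.71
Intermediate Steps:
√(X + 270339) = √(273877 + 270339) = √544216 = 2*√136054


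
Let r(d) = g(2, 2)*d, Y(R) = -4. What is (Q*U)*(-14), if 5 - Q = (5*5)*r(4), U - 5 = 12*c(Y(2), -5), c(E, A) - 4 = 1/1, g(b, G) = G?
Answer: 177450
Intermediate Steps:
c(E, A) = 5 (c(E, A) = 4 + 1/1 = 4 + 1 = 5)
U = 65 (U = 5 + 12*5 = 5 + 60 = 65)
r(d) = 2*d
Q = -195 (Q = 5 - 5*5*2*4 = 5 - 25*8 = 5 - 1*200 = 5 - 200 = -195)
(Q*U)*(-14) = -195*65*(-14) = -12675*(-14) = 177450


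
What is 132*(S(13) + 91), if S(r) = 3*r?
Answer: 17160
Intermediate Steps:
132*(S(13) + 91) = 132*(3*13 + 91) = 132*(39 + 91) = 132*130 = 17160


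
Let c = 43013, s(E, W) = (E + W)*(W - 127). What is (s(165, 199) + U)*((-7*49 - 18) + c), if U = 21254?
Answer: 2024349224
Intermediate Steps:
s(E, W) = (-127 + W)*(E + W) (s(E, W) = (E + W)*(-127 + W) = (-127 + W)*(E + W))
(s(165, 199) + U)*((-7*49 - 18) + c) = ((199² - 127*165 - 127*199 + 165*199) + 21254)*((-7*49 - 18) + 43013) = ((39601 - 20955 - 25273 + 32835) + 21254)*((-343 - 18) + 43013) = (26208 + 21254)*(-361 + 43013) = 47462*42652 = 2024349224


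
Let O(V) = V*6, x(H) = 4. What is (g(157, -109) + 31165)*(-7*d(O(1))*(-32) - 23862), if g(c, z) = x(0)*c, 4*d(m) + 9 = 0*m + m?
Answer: -763985790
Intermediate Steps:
O(V) = 6*V
d(m) = -9/4 + m/4 (d(m) = -9/4 + (0*m + m)/4 = -9/4 + (0 + m)/4 = -9/4 + m/4)
g(c, z) = 4*c
(g(157, -109) + 31165)*(-7*d(O(1))*(-32) - 23862) = (4*157 + 31165)*(-7*(-9/4 + (6*1)/4)*(-32) - 23862) = (628 + 31165)*(-7*(-9/4 + (¼)*6)*(-32) - 23862) = 31793*(-7*(-9/4 + 3/2)*(-32) - 23862) = 31793*(-7*(-¾)*(-32) - 23862) = 31793*((21/4)*(-32) - 23862) = 31793*(-168 - 23862) = 31793*(-24030) = -763985790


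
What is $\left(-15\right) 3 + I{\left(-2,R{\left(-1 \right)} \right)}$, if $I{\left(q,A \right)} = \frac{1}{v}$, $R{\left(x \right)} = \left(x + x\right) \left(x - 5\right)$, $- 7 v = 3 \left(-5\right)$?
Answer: $- \frac{668}{15} \approx -44.533$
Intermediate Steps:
$v = \frac{15}{7}$ ($v = - \frac{3 \left(-5\right)}{7} = \left(- \frac{1}{7}\right) \left(-15\right) = \frac{15}{7} \approx 2.1429$)
$R{\left(x \right)} = 2 x \left(-5 + x\right)$
$I{\left(q,A \right)} = \frac{7}{15}$ ($I{\left(q,A \right)} = \frac{1}{\frac{15}{7}} = \frac{7}{15}$)
$\left(-15\right) 3 + I{\left(-2,R{\left(-1 \right)} \right)} = \left(-15\right) 3 + \frac{7}{15} = -45 + \frac{7}{15} = - \frac{668}{15}$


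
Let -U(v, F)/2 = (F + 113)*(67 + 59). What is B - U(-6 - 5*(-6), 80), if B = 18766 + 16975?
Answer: 84377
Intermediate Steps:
U(v, F) = -28476 - 252*F (U(v, F) = -2*(F + 113)*(67 + 59) = -2*(113 + F)*126 = -2*(14238 + 126*F) = -28476 - 252*F)
B = 35741
B - U(-6 - 5*(-6), 80) = 35741 - (-28476 - 252*80) = 35741 - (-28476 - 20160) = 35741 - 1*(-48636) = 35741 + 48636 = 84377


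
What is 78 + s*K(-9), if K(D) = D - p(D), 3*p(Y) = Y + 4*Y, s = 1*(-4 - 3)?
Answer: 36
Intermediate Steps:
s = -7 (s = 1*(-7) = -7)
p(Y) = 5*Y/3 (p(Y) = (Y + 4*Y)/3 = (5*Y)/3 = 5*Y/3)
K(D) = -2*D/3 (K(D) = D - 5*D/3 = -2*D/3)
78 + s*K(-9) = 78 - (-14)*(-9)/3 = 78 - 7*6 = 78 - 42 = 36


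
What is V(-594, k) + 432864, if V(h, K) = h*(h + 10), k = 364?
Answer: 779760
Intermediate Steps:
V(h, K) = h*(10 + h)
V(-594, k) + 432864 = -594*(10 - 594) + 432864 = -594*(-584) + 432864 = 346896 + 432864 = 779760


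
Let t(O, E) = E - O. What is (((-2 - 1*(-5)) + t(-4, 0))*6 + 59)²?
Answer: 10201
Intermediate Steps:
(((-2 - 1*(-5)) + t(-4, 0))*6 + 59)² = (((-2 - 1*(-5)) + (0 - 1*(-4)))*6 + 59)² = (((-2 + 5) + (0 + 4))*6 + 59)² = ((3 + 4)*6 + 59)² = (7*6 + 59)² = (42 + 59)² = 101² = 10201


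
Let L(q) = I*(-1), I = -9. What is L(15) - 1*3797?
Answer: -3788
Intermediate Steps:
L(q) = 9 (L(q) = -9*(-1) = 9)
L(15) - 1*3797 = 9 - 1*3797 = 9 - 3797 = -3788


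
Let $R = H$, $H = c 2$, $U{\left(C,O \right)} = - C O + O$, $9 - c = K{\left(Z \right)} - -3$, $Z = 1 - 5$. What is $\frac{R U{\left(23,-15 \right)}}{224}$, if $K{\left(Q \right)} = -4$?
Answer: $\frac{825}{28} \approx 29.464$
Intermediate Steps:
$Z = -4$ ($Z = 1 - 5 = -4$)
$c = 10$ ($c = 9 - \left(-4 - -3\right) = 9 - \left(-4 + 3\right) = 9 - -1 = 9 + 1 = 10$)
$U{\left(C,O \right)} = O - C O$ ($U{\left(C,O \right)} = - C O + O = O - C O$)
$H = 20$ ($H = 10 \cdot 2 = 20$)
$R = 20$
$\frac{R U{\left(23,-15 \right)}}{224} = \frac{20 \left(- 15 \left(1 - 23\right)\right)}{224} = 20 \left(- 15 \left(1 - 23\right)\right) \frac{1}{224} = 20 \left(\left(-15\right) \left(-22\right)\right) \frac{1}{224} = 20 \cdot 330 \cdot \frac{1}{224} = 6600 \cdot \frac{1}{224} = \frac{825}{28}$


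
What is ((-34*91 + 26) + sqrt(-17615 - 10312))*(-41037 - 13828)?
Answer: 168325820 - 164595*I*sqrt(3103) ≈ 1.6833e+8 - 9.1687e+6*I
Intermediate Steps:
((-34*91 + 26) + sqrt(-17615 - 10312))*(-41037 - 13828) = ((-3094 + 26) + sqrt(-27927))*(-54865) = (-3068 + 3*I*sqrt(3103))*(-54865) = 168325820 - 164595*I*sqrt(3103)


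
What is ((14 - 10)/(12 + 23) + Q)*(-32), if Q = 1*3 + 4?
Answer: -7968/35 ≈ -227.66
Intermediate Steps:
Q = 7 (Q = 3 + 4 = 7)
((14 - 10)/(12 + 23) + Q)*(-32) = ((14 - 10)/(12 + 23) + 7)*(-32) = (4/35 + 7)*(-32) = (249/35)*(-32) = -7968/35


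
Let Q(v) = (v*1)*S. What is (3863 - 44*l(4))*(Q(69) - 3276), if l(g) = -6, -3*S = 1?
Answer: -13614973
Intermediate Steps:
S = -⅓ (S = -⅓*1 = -⅓ ≈ -0.33333)
Q(v) = -v/3 (Q(v) = (v*1)*(-⅓) = v*(-⅓) = -v/3)
(3863 - 44*l(4))*(Q(69) - 3276) = (3863 - 44*(-6))*(-⅓*69 - 3276) = (3863 + 264)*(-23 - 3276) = 4127*(-3299) = -13614973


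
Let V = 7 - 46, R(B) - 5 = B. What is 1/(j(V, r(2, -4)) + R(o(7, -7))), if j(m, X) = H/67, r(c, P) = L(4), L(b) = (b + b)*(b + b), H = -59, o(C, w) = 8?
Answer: 67/812 ≈ 0.082512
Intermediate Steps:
R(B) = 5 + B
L(b) = 4*b**2 (L(b) = (2*b)*(2*b) = 4*b**2)
r(c, P) = 64 (r(c, P) = 4*4**2 = 4*16 = 64)
V = -39
j(m, X) = -59/67
1/(j(V, r(2, -4)) + R(o(7, -7))) = 1/(-59/67 + (5 + 8)) = 1/(-59/67 + 13) = 1/(812/67) = 67/812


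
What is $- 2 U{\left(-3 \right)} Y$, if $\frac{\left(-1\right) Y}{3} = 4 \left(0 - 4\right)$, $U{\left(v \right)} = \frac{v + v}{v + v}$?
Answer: $-96$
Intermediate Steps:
$U{\left(v \right)} = 1$ ($U{\left(v \right)} = \frac{2 v}{2 v} = 2 v \frac{1}{2 v} = 1$)
$Y = 48$ ($Y = - 3 \cdot 4 \left(0 - 4\right) = - 3 \cdot 4 \left(-4\right) = \left(-3\right) \left(-16\right) = 48$)
$- 2 U{\left(-3 \right)} Y = \left(-2\right) 1 \cdot 48 = \left(-2\right) 48 = -96$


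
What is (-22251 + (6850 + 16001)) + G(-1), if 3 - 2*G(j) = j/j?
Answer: 601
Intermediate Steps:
G(j) = 1 (G(j) = 3/2 - j/(2*j) = 3/2 - 1/2*1 = 3/2 - 1/2 = 1)
(-22251 + (6850 + 16001)) + G(-1) = (-22251 + (6850 + 16001)) + 1 = (-22251 + 22851) + 1 = 600 + 1 = 601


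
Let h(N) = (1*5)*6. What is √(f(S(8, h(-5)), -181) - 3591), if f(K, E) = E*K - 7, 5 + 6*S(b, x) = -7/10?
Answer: I*√342605/10 ≈ 58.532*I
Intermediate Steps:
h(N) = 30 (h(N) = 5*6 = 30)
S(b, x) = -19/20 (S(b, x) = -⅚ + (-7/10)/6 = -⅚ + (-7*⅒)/6 = -⅚ + (⅙)*(-7/10) = -⅚ - 7/60 = -19/20)
f(K, E) = -7 + E*K
√(f(S(8, h(-5)), -181) - 3591) = √((-7 - 181*(-19/20)) - 3591) = √((-7 + 3439/20) - 3591) = √(3299/20 - 3591) = √(-68521/20) = I*√342605/10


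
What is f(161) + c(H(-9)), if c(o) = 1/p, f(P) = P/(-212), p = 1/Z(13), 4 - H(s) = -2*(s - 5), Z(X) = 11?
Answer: 2171/212 ≈ 10.241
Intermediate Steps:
H(s) = -6 + 2*s (H(s) = 4 - (-2)*(s - 5) = 4 - (-2)*(-5 + s) = 4 - (10 - 2*s) = 4 + (-10 + 2*s) = -6 + 2*s)
p = 1/11 ≈ 0.090909
f(P) = -P/212 (f(P) = P*(-1/212) = -P/212)
c(o) = 11 (c(o) = 1/(1/11) = 11)
f(161) + c(H(-9)) = -1/212*161 + 11 = -161/212 + 11 = 2171/212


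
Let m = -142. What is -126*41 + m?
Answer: -5308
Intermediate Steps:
-126*41 + m = -126*41 - 142 = -5166 - 142 = -5308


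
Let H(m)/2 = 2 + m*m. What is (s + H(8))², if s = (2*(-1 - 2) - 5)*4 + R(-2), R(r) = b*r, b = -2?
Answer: 8464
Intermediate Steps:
H(m) = 4 + 2*m² (H(m) = 2*(2 + m*m) = 2*(2 + m²) = 4 + 2*m²)
R(r) = -2*r
s = -40 (s = (2*(-1 - 2) - 5)*4 - 2*(-2) = (2*(-3) - 5)*4 + 4 = (-6 - 5)*4 + 4 = -11*4 + 4 = -44 + 4 = -40)
(s + H(8))² = (-40 + (4 + 2*8²))² = (-40 + (4 + 2*64))² = (-40 + (4 + 128))² = (-40 + 132)² = 92² = 8464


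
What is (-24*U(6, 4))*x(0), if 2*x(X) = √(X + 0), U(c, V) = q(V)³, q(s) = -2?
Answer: 0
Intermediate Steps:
U(c, V) = -8 (U(c, V) = (-2)³ = -8)
x(X) = √X/2 (x(X) = √(X + 0)/2 = √X/2)
(-24*U(6, 4))*x(0) = (-24*(-8))*(√0/2) = 192*((½)*0) = 192*0 = 0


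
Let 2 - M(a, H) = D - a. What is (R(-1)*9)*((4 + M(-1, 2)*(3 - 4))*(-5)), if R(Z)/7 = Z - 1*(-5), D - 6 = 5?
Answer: -17640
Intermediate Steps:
D = 11 (D = 6 + 5 = 11)
M(a, H) = -9 + a (M(a, H) = 2 - (11 - a) = 2 + (-11 + a) = -9 + a)
R(Z) = 35 + 7*Z (R(Z) = 7*(Z - 1*(-5)) = 7*(Z + 5) = 7*(5 + Z) = 35 + 7*Z)
(R(-1)*9)*((4 + M(-1, 2)*(3 - 4))*(-5)) = ((35 + 7*(-1))*9)*((4 + (-9 - 1)*(3 - 4))*(-5)) = ((35 - 7)*9)*((4 - 10*(-1))*(-5)) = (28*9)*((4 + 10)*(-5)) = 252*(14*(-5)) = 252*(-70) = -17640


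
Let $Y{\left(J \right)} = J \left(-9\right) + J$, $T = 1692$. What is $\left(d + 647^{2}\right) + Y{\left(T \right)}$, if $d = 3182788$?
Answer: $3587861$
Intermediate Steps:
$Y{\left(J \right)} = - 8 J$ ($Y{\left(J \right)} = - 9 J + J = - 8 J$)
$\left(d + 647^{2}\right) + Y{\left(T \right)} = \left(3182788 + 647^{2}\right) - 13536 = \left(3182788 + 418609\right) - 13536 = 3601397 - 13536 = 3587861$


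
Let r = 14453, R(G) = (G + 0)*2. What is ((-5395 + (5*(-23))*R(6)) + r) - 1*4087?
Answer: 3591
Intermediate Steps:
R(G) = 2*G (R(G) = G*2 = 2*G)
((-5395 + (5*(-23))*R(6)) + r) - 1*4087 = ((-5395 + (5*(-23))*(2*6)) + 14453) - 1*4087 = ((-5395 - 115*12) + 14453) - 4087 = ((-5395 - 1380) + 14453) - 4087 = (-6775 + 14453) - 4087 = 7678 - 4087 = 3591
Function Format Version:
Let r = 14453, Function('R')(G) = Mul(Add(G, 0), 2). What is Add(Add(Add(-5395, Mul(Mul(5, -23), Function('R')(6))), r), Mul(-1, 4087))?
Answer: 3591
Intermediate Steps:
Function('R')(G) = Mul(2, G) (Function('R')(G) = Mul(G, 2) = Mul(2, G))
Add(Add(Add(-5395, Mul(Mul(5, -23), Function('R')(6))), r), Mul(-1, 4087)) = Add(Add(Add(-5395, Mul(Mul(5, -23), Mul(2, 6))), 14453), Mul(-1, 4087)) = Add(Add(Add(-5395, Mul(-115, 12)), 14453), -4087) = Add(Add(Add(-5395, -1380), 14453), -4087) = Add(Add(-6775, 14453), -4087) = Add(7678, -4087) = 3591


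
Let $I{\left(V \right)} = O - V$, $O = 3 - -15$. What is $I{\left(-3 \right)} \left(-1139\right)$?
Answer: $-23919$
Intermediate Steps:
$O = 18$ ($O = 3 + 15 = 18$)
$I{\left(V \right)} = 18 - V$
$I{\left(-3 \right)} \left(-1139\right) = \left(18 - -3\right) \left(-1139\right) = \left(18 + 3\right) \left(-1139\right) = 21 \left(-1139\right) = -23919$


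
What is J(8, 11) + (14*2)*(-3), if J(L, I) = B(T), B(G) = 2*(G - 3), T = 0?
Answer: -90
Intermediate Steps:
B(G) = -6 + 2*G (B(G) = 2*(-3 + G) = -6 + 2*G)
J(L, I) = -6 (J(L, I) = -6 + 2*0 = -6 + 0 = -6)
J(8, 11) + (14*2)*(-3) = -6 + (14*2)*(-3) = -6 + 28*(-3) = -6 - 84 = -90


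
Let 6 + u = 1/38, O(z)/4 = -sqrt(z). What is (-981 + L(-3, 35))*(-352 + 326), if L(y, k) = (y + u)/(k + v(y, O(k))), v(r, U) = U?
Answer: 9212099/361 + 17732*sqrt(35)/12635 ≈ 25527.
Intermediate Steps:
O(z) = -4*sqrt(z) (O(z) = 4*(-sqrt(z)) = -4*sqrt(z))
u = -227/38 (u = -6 + 1/38 = -227/38 ≈ -5.9737)
L(y, k) = (-227/38 + y)/(k - 4*sqrt(k)) (L(y, k) = (y - 227/38)/(k - 4*sqrt(k)) = (-227/38 + y)/(k - 4*sqrt(k)))
(-981 + L(-3, 35))*(-352 + 326) = (-981 + (227/38 - 1*(-3))/(-1*35 + 4*sqrt(35)))*(-352 + 326) = (-981 + (227/38 + 3)/(-35 + 4*sqrt(35)))*(-26) = (-981 + (341/38)/(-35 + 4*sqrt(35)))*(-26) = (-981 + 341/(38*(-35 + 4*sqrt(35))))*(-26) = 25506 - 4433/(19*(-35 + 4*sqrt(35)))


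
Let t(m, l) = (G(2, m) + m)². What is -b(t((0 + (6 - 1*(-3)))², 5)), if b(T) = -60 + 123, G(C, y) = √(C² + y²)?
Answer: -63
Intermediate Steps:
t(m, l) = (m + √(4 + m²))² (t(m, l) = (√(2² + m²) + m)² = (√(4 + m²) + m)² = (m + √(4 + m²))²)
b(T) = 63
-b(t((0 + (6 - 1*(-3)))², 5)) = -1*63 = -63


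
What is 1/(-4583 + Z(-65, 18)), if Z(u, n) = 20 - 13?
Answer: -1/4576 ≈ -0.00021853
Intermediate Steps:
Z(u, n) = 7
1/(-4583 + Z(-65, 18)) = 1/(-4583 + 7) = 1/(-4576) = -1/4576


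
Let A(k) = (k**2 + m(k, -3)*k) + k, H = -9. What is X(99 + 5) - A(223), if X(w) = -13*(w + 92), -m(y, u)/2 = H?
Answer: -56514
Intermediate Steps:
m(y, u) = 18 (m(y, u) = -2*(-9) = 18)
A(k) = k**2 + 19*k (A(k) = (k**2 + 18*k) + k = k**2 + 19*k)
X(w) = -1196 - 13*w (X(w) = -13*(92 + w) = -1196 - 13*w)
X(99 + 5) - A(223) = (-1196 - 13*(99 + 5)) - 223*(19 + 223) = (-1196 - 13*104) - 223*242 = (-1196 - 1352) - 1*53966 = -2548 - 53966 = -56514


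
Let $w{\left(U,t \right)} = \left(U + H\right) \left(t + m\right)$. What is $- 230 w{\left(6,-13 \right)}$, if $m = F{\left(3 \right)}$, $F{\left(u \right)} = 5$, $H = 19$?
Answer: $46000$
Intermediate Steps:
$m = 5$
$w{\left(U,t \right)} = \left(5 + t\right) \left(19 + U\right)$ ($w{\left(U,t \right)} = \left(U + 19\right) \left(t + 5\right) = \left(19 + U\right) \left(5 + t\right) = \left(5 + t\right) \left(19 + U\right)$)
$- 230 w{\left(6,-13 \right)} = - 230 \left(95 + 5 \cdot 6 + 19 \left(-13\right) + 6 \left(-13\right)\right) = - 230 \left(95 + 30 - 247 - 78\right) = \left(-230\right) \left(-200\right) = 46000$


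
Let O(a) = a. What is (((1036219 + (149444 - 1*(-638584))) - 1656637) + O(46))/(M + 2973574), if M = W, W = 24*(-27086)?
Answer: 4412/61145 ≈ 0.072156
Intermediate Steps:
W = -650064
M = -650064
(((1036219 + (149444 - 1*(-638584))) - 1656637) + O(46))/(M + 2973574) = (((1036219 + (149444 - 1*(-638584))) - 1656637) + 46)/(-650064 + 2973574) = (((1036219 + (149444 + 638584)) - 1656637) + 46)/2323510 = (((1036219 + 788028) - 1656637) + 46)*(1/2323510) = ((1824247 - 1656637) + 46)*(1/2323510) = (167610 + 46)*(1/2323510) = 167656*(1/2323510) = 4412/61145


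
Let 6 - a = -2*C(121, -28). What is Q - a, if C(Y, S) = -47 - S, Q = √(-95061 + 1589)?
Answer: 32 + 4*I*√5842 ≈ 32.0 + 305.73*I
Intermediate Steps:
Q = 4*I*√5842 (Q = √(-93472) = 4*I*√5842 ≈ 305.73*I)
a = -32 (a = 6 - (-2)*(-47 - 1*(-28)) = 6 - (-2)*(-47 + 28) = 6 - (-2)*(-19) = 6 - 1*38 = 6 - 38 = -32)
Q - a = 4*I*√5842 - 1*(-32) = 4*I*√5842 + 32 = 32 + 4*I*√5842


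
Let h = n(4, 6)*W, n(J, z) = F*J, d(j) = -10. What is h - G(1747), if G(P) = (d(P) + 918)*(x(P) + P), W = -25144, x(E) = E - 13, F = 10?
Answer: -4166508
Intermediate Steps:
x(E) = -13 + E
n(J, z) = 10*J
G(P) = -11804 + 1816*P (G(P) = (-10 + 918)*((-13 + P) + P) = 908*(-13 + 2*P) = -11804 + 1816*P)
h = -1005760 (h = (10*4)*(-25144) = 40*(-25144) = -1005760)
h - G(1747) = -1005760 - (-11804 + 1816*1747) = -1005760 - (-11804 + 3172552) = -1005760 - 1*3160748 = -1005760 - 3160748 = -4166508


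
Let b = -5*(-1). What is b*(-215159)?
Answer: -1075795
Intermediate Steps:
b = 5
b*(-215159) = 5*(-215159) = -1075795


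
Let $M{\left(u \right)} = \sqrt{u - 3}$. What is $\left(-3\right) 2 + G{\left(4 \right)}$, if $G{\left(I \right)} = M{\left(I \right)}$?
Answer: $-5$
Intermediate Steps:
$M{\left(u \right)} = \sqrt{-3 + u}$
$G{\left(I \right)} = \sqrt{-3 + I}$
$\left(-3\right) 2 + G{\left(4 \right)} = \left(-3\right) 2 + \sqrt{-3 + 4} = -6 + \sqrt{1} = -6 + 1 = -5$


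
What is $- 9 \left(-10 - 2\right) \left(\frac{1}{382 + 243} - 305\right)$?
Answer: $- \frac{20587392}{625} \approx -32940.0$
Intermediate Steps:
$- 9 \left(-10 - 2\right) \left(\frac{1}{382 + 243} - 305\right) = \left(-9\right) \left(-12\right) \left(\frac{1}{625} - 305\right) = 108 \left(\frac{1}{625} - 305\right) = 108 \left(- \frac{190624}{625}\right) = - \frac{20587392}{625}$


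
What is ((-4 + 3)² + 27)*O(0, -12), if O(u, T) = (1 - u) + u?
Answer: 28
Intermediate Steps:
O(u, T) = 1
((-4 + 3)² + 27)*O(0, -12) = ((-4 + 3)² + 27)*1 = ((-1)² + 27)*1 = (1 + 27)*1 = 28*1 = 28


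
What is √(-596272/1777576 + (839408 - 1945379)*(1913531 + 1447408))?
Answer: I*√183518880627743408361319/222197 ≈ 1.928e+6*I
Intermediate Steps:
√(-596272/1777576 + (839408 - 1945379)*(1913531 + 1447408)) = √(-596272*1/1777576 - 1105971*3360939) = √(-74534/222197 - 3717101066769) = √(-825928705732946027/222197) = I*√183518880627743408361319/222197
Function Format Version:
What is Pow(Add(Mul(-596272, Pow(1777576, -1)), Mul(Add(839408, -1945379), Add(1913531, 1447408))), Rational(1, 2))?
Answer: Mul(Rational(1, 222197), I, Pow(183518880627743408361319, Rational(1, 2))) ≈ Mul(1.9280e+6, I)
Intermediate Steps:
Pow(Add(Mul(-596272, Pow(1777576, -1)), Mul(Add(839408, -1945379), Add(1913531, 1447408))), Rational(1, 2)) = Pow(Add(Mul(-596272, Rational(1, 1777576)), Mul(-1105971, 3360939)), Rational(1, 2)) = Pow(Add(Rational(-74534, 222197), -3717101066769), Rational(1, 2)) = Pow(Rational(-825928705732946027, 222197), Rational(1, 2)) = Mul(Rational(1, 222197), I, Pow(183518880627743408361319, Rational(1, 2)))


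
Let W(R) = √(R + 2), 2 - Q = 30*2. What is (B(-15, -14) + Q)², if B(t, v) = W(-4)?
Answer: (58 - I*√2)² ≈ 3362.0 - 164.05*I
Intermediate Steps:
Q = -58 (Q = 2 - 30*2 = 2 - 1*60 = 2 - 60 = -58)
W(R) = √(2 + R)
B(t, v) = I*√2 (B(t, v) = √(2 - 4) = √(-2) = I*√2)
(B(-15, -14) + Q)² = (I*√2 - 58)² = (-58 + I*√2)²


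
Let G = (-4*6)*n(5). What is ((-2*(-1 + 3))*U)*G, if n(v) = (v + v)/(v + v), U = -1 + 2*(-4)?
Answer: -864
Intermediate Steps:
U = -9 (U = -1 - 8 = -9)
n(v) = 1 (n(v) = (2*v)/((2*v)) = (2*v)*(1/(2*v)) = 1)
G = -24 (G = -4*6*1 = -24*1 = -24)
((-2*(-1 + 3))*U)*G = (-2*(-1 + 3)*(-9))*(-24) = (-2*2*(-9))*(-24) = -4*(-9)*(-24) = 36*(-24) = -864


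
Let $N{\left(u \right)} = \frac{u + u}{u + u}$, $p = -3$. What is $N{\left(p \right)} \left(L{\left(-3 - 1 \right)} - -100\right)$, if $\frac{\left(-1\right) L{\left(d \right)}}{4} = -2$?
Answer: $108$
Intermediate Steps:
$L{\left(d \right)} = 8$ ($L{\left(d \right)} = \left(-4\right) \left(-2\right) = 8$)
$N{\left(u \right)} = 1$ ($N{\left(u \right)} = \frac{2 u}{2 u} = 2 u \frac{1}{2 u} = 1$)
$N{\left(p \right)} \left(L{\left(-3 - 1 \right)} - -100\right) = 1 \left(8 - -100\right) = 1 \left(8 + 100\right) = 1 \cdot 108 = 108$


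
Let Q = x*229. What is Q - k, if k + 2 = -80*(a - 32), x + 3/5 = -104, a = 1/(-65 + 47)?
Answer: -1193213/45 ≈ -26516.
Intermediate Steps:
a = -1/18 (a = 1/(-18) = -1/18 ≈ -0.055556)
x = -523/5 (x = -⅗ - 104 = -523/5 ≈ -104.60)
Q = -119767/5 (Q = -523/5*229 = -119767/5 ≈ -23953.)
k = 23062/9 (k = -2 - 80*(-1/18 - 32) = -2 - 80*(-577/18) = -2 + 23080/9 = 23062/9 ≈ 2562.4)
Q - k = -119767/5 - 1*23062/9 = -119767/5 - 23062/9 = -1193213/45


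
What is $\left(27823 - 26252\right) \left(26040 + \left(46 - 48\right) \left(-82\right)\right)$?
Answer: $41166484$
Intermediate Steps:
$\left(27823 - 26252\right) \left(26040 + \left(46 - 48\right) \left(-82\right)\right) = 1571 \left(26040 - -164\right) = 1571 \left(26040 + 164\right) = 1571 \cdot 26204 = 41166484$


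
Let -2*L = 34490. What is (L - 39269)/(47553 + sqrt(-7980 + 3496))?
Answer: -2687410242/2261292293 + 113028*I*sqrt(1121)/2261292293 ≈ -1.1884 + 0.0016735*I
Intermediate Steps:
L = -17245 (L = -1/2*34490 = -17245)
(L - 39269)/(47553 + sqrt(-7980 + 3496)) = (-17245 - 39269)/(47553 + sqrt(-7980 + 3496)) = -56514/(47553 + sqrt(-4484)) = -56514/(47553 + 2*I*sqrt(1121))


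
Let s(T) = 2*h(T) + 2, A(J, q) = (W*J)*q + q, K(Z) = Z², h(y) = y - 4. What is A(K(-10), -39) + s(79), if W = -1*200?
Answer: 780113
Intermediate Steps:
W = -200
h(y) = -4 + y
A(J, q) = q - 200*J*q (A(J, q) = (-200*J)*q + q = -200*J*q + q = q - 200*J*q)
s(T) = -6 + 2*T (s(T) = 2*(-4 + T) + 2 = (-8 + 2*T) + 2 = -6 + 2*T)
A(K(-10), -39) + s(79) = -39*(1 - 200*(-10)²) + (-6 + 2*79) = -39*(1 - 200*100) + (-6 + 158) = -39*(1 - 20000) + 152 = -39*(-19999) + 152 = 779961 + 152 = 780113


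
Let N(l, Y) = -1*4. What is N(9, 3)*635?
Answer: -2540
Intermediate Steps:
N(l, Y) = -4
N(9, 3)*635 = -4*635 = -2540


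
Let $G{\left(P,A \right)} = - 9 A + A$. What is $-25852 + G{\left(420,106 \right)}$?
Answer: $-26700$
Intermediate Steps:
$G{\left(P,A \right)} = - 8 A$
$-25852 + G{\left(420,106 \right)} = -25852 - 848 = -26700$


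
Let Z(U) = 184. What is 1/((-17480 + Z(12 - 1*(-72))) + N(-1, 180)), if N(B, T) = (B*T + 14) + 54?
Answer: -1/17408 ≈ -5.7445e-5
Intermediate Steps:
N(B, T) = 68 + B*T (N(B, T) = (14 + B*T) + 54 = 68 + B*T)
1/((-17480 + Z(12 - 1*(-72))) + N(-1, 180)) = 1/((-17480 + 184) + (68 - 1*180)) = 1/(-17296 + (68 - 180)) = 1/(-17296 - 112) = 1/(-17408) = -1/17408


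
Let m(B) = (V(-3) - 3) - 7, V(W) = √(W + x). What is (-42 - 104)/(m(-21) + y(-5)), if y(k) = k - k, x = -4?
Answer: 1460/107 + 146*I*√7/107 ≈ 13.645 + 3.6101*I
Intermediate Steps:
y(k) = 0
V(W) = √(-4 + W) (V(W) = √(W - 4) = √(-4 + W))
m(B) = -10 + I*√7 (m(B) = (√(-4 - 3) - 3) - 7 = (√(-7) - 3) - 7 = (I*√7 - 3) - 7 = (-3 + I*√7) - 7 = -10 + I*√7)
(-42 - 104)/(m(-21) + y(-5)) = (-42 - 104)/((-10 + I*√7) + 0) = -146/(-10 + I*√7)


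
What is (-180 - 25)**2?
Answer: 42025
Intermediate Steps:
(-180 - 25)**2 = (-205)**2 = 42025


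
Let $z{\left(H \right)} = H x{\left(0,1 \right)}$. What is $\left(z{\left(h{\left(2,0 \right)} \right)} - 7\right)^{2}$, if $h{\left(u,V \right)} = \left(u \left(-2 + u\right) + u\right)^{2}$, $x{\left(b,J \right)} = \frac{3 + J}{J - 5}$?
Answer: $121$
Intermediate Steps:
$x{\left(b,J \right)} = \frac{3 + J}{-5 + J}$
$h{\left(u,V \right)} = \left(u + u \left(-2 + u\right)\right)^{2}$
$z{\left(H \right)} = - H$ ($z{\left(H \right)} = H \frac{3 + 1}{-5 + 1} = H \frac{1}{-4} \cdot 4 = H \left(\left(- \frac{1}{4}\right) 4\right) = H \left(-1\right) = - H$)
$\left(z{\left(h{\left(2,0 \right)} \right)} - 7\right)^{2} = \left(- 2^{2} \left(-1 + 2\right)^{2} - 7\right)^{2} = \left(- 4 \cdot 1^{2} - 7\right)^{2} = \left(- 4 \cdot 1 - 7\right)^{2} = \left(\left(-1\right) 4 - 7\right)^{2} = \left(-4 - 7\right)^{2} = \left(-11\right)^{2} = 121$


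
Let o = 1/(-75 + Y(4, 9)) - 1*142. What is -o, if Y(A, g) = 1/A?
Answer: 42462/299 ≈ 142.01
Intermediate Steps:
o = -42462/299 (o = 1/(-75 + 1/4) - 1*142 = 1/(-75 + ¼) - 142 = 1/(-299/4) - 142 = -4/299 - 142 = -42462/299 ≈ -142.01)
-o = -1*(-42462/299) = 42462/299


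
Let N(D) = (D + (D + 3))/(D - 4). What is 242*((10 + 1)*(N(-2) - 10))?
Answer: -78529/3 ≈ -26176.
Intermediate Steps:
N(D) = (3 + 2*D)/(-4 + D) (N(D) = (D + (3 + D))/(-4 + D) = (3 + 2*D)/(-4 + D))
242*((10 + 1)*(N(-2) - 10)) = 242*((10 + 1)*((3 + 2*(-2))/(-4 - 2) - 10)) = 242*(11*((3 - 4)/(-6) - 10)) = 242*(11*(-⅙*(-1) - 10)) = 242*(11*(⅙ - 10)) = 242*(11*(-59/6)) = 242*(-649/6) = -78529/3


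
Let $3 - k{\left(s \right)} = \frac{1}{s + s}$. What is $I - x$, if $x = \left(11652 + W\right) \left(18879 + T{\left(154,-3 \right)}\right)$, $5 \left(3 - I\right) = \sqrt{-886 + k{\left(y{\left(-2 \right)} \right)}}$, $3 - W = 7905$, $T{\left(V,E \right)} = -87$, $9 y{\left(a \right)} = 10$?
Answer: $-70469997 - \frac{i \sqrt{88345}}{50} \approx -7.047 \cdot 10^{7} - 5.9446 i$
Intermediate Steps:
$y{\left(a \right)} = \frac{10}{9}$ ($y{\left(a \right)} = \frac{1}{9} \cdot 10 = \frac{10}{9}$)
$k{\left(s \right)} = 3 - \frac{1}{2 s}$ ($k{\left(s \right)} = 3 - \frac{1}{s + s} = 3 - \frac{1}{2 s}$)
$W = -7902$ ($W = 3 - 7905 = -7902$)
$I = 3 - \frac{i \sqrt{88345}}{50}$ ($I = 3 - \frac{\sqrt{-886 + \left(3 - \frac{1}{2 \cdot \frac{10}{9}}\right)}}{5} = 3 - \frac{\sqrt{-886 + \left(3 - \frac{9}{20}\right)}}{5} = 3 - \frac{\sqrt{-886 + \frac{51}{20}}}{5} = 3 - \frac{\sqrt{- \frac{17669}{20}}}{5} = 3 - \frac{\frac{1}{10} i \sqrt{88345}}{5} = 3 - \frac{i \sqrt{88345}}{50} \approx 3.0 - 5.9446 i$)
$x = 70470000$ ($x = \left(11652 - 7902\right) \left(18879 - 87\right) = 3750 \cdot 18792 = 70470000$)
$I - x = \left(3 - \frac{i \sqrt{88345}}{50}\right) - 70470000 = -70469997 - \frac{i \sqrt{88345}}{50}$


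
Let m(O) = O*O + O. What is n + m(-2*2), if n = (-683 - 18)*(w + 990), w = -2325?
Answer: 935847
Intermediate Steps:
m(O) = O + O² (m(O) = O² + O = O + O²)
n = 935835 (n = (-683 - 18)*(-2325 + 990) = -701*(-1335) = 935835)
n + m(-2*2) = 935835 + (-2*2)*(1 - 2*2) = 935835 - 4*(1 - 4) = 935835 - 4*(-3) = 935835 + 12 = 935847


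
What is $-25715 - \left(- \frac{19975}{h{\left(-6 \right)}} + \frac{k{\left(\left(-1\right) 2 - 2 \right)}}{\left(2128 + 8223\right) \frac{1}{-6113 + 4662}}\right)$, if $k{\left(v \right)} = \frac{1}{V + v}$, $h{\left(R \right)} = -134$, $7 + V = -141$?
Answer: $- \frac{2726449977877}{105414584} \approx -25864.0$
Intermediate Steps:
$V = -148$ ($V = -7 - 141 = -148$)
$k{\left(v \right)} = \frac{1}{-148 + v}$
$-25715 - \left(- \frac{19975}{h{\left(-6 \right)}} + \frac{k{\left(\left(-1\right) 2 - 2 \right)}}{\left(2128 + 8223\right) \frac{1}{-6113 + 4662}}\right) = -25715 - \left(- \frac{19975}{-134} + \frac{1}{\left(-148 - 4\right) \frac{2128 + 8223}{-6113 + 4662}}\right) = -25715 - \left(\left(-19975\right) \left(- \frac{1}{134}\right) + \frac{1}{\left(-148 - 4\right) \frac{10351}{-1451}}\right) = -25715 - \left(\frac{19975}{134} + \frac{1}{\left(-148 - 4\right) 10351 \left(- \frac{1}{1451}\right)}\right) = -25715 - \left(\frac{19975}{134} + \frac{1}{\left(-152\right) \left(- \frac{10351}{1451}\right)}\right) = -25715 - \left(\frac{19975}{134} - - \frac{1451}{1573352}\right) = -25715 - \left(\frac{19975}{134} + \frac{1451}{1573352}\right) = -25715 - \frac{15713950317}{105414584} = - \frac{2726449977877}{105414584}$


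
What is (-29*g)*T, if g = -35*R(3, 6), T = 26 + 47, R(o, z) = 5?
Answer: 370475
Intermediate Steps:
T = 73
g = -175 (g = -35*5 = -7*25 = -175)
(-29*g)*T = -29*(-175)*73 = 5075*73 = 370475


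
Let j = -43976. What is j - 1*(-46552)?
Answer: 2576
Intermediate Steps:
j - 1*(-46552) = -43976 - 1*(-46552) = -43976 + 46552 = 2576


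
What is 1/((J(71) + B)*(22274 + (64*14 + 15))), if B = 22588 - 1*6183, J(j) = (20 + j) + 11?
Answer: 1/382714795 ≈ 2.6129e-9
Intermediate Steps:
J(j) = 31 + j
B = 16405 (B = 22588 - 6183 = 16405)
1/((J(71) + B)*(22274 + (64*14 + 15))) = 1/(((31 + 71) + 16405)*(22274 + (64*14 + 15))) = 1/((102 + 16405)*(22274 + (896 + 15))) = 1/(16507*(22274 + 911)) = 1/(16507*23185) = 1/382714795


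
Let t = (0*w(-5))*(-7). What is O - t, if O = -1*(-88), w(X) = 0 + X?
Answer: 88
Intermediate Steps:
w(X) = X
t = 0 (t = (0*(-5))*(-7) = 0*(-7) = 0)
O = 88
O - t = 88 - 1*0 = 88 + 0 = 88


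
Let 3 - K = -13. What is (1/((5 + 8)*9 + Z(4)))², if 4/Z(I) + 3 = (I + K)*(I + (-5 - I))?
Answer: 10609/145130209 ≈ 7.3100e-5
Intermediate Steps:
K = 16 (K = 3 - 1*(-13) = 3 + 13 = 16)
Z(I) = 4/(-83 - 5*I) (Z(I) = 4/(-3 + (I + 16)*(I + (-5 - I))) = 4/(-3 + (16 + I)*(-5)) = 4/(-3 + (-80 - 5*I)) = 4/(-83 - 5*I))
(1/((5 + 8)*9 + Z(4)))² = (1/((5 + 8)*9 - 4/(83 + 5*4)))² = (1/(13*9 - 4/(83 + 20)))² = (1/(117 - 4/103))² = (1/(12047/103))² = (103/12047)² = 10609/145130209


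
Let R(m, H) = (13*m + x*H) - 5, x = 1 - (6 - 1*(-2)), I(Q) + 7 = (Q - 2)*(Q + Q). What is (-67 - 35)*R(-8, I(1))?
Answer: 4692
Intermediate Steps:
I(Q) = -7 + 2*Q*(-2 + Q) (I(Q) = -7 + (Q - 2)*(Q + Q) = -7 + (-2 + Q)*(2*Q) = -7 + 2*Q*(-2 + Q))
x = -7 (x = 1 - (6 + 2) = 1 - 1*8 = 1 - 8 = -7)
R(m, H) = -5 - 7*H + 13*m (R(m, H) = (13*m - 7*H) - 5 = (-7*H + 13*m) - 5 = -5 - 7*H + 13*m)
(-67 - 35)*R(-8, I(1)) = (-67 - 35)*(-5 - 7*(-7 - 4*1 + 2*1²) + 13*(-8)) = -102*(-5 - 7*(-7 - 4 + 2*1) - 104) = -102*(-5 - 7*(-7 - 4 + 2) - 104) = -102*(-5 - 7*(-9) - 104) = -102*(-5 + 63 - 104) = -102*(-46) = 4692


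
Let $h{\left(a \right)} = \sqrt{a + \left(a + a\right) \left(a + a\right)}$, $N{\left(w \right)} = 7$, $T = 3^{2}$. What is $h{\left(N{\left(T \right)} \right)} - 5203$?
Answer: $-5203 + \sqrt{203} \approx -5188.8$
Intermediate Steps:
$T = 9$
$h{\left(a \right)} = \sqrt{a + 4 a^{2}}$ ($h{\left(a \right)} = \sqrt{a + 2 a 2 a} = \sqrt{a + 4 a^{2}}$)
$h{\left(N{\left(T \right)} \right)} - 5203 = \sqrt{7 \left(1 + 4 \cdot 7\right)} - 5203 = \sqrt{7 \left(1 + 28\right)} - 5203 = \sqrt{7 \cdot 29} - 5203 = \sqrt{203} - 5203 = -5203 + \sqrt{203}$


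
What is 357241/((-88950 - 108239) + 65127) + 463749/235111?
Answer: -22747668313/31049228882 ≈ -0.73263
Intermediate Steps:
357241/((-88950 - 108239) + 65127) + 463749/235111 = 357241/(-197189 + 65127) + 463749*(1/235111) = 357241/(-132062) + 463749/235111 = 357241*(-1/132062) + 463749/235111 = -357241/132062 + 463749/235111 = -22747668313/31049228882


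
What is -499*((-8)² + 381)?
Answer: -222055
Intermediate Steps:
-499*((-8)² + 381) = -499*(64 + 381) = -499*445 = -222055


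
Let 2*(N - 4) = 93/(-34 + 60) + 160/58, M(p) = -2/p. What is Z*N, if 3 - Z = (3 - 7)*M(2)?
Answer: -10809/1508 ≈ -7.1678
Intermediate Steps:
N = 10809/1508 (N = 4 + (93/(-34 + 60) + 160/58)/2 = 4 + (93/26 + 160*(1/58))/2 = 4 + (93*(1/26) + 80/29)/2 = 4 + (93/26 + 80/29)/2 = 4 + (½)*(4777/754) = 4 + 4777/1508 = 10809/1508 ≈ 7.1678)
Z = -1 (Z = 3 - (3 - 7)*(-2/2) = 3 - (-4)*(-2*½) = 3 - (-4)*(-1) = 3 - 1*4 = 3 - 4 = -1)
Z*N = -1*10809/1508 = -10809/1508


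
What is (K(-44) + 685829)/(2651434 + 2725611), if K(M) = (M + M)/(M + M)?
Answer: 137166/1075409 ≈ 0.12755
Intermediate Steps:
K(M) = 1 (K(M) = (2*M)/((2*M)) = (2*M)*(1/(2*M)) = 1)
(K(-44) + 685829)/(2651434 + 2725611) = (1 + 685829)/(2651434 + 2725611) = 685830/5377045 = 685830*(1/5377045) = 137166/1075409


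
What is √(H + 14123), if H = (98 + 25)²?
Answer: 2*√7313 ≈ 171.03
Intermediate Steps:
H = 15129 (H = 123² = 15129)
√(H + 14123) = √(15129 + 14123) = √29252 = 2*√7313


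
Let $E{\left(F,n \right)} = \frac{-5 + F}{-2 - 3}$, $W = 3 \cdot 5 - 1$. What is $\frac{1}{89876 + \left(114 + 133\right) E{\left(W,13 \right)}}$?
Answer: $\frac{5}{447157} \approx 1.1182 \cdot 10^{-5}$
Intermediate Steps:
$W = 14$ ($W = 15 - 1 = 14$)
$E{\left(F,n \right)} = 1 - \frac{F}{5}$ ($E{\left(F,n \right)} = \frac{-5 + F}{-5} = \left(-5 + F\right) \left(- \frac{1}{5}\right) = 1 - \frac{F}{5}$)
$\frac{1}{89876 + \left(114 + 133\right) E{\left(W,13 \right)}} = \frac{1}{89876 + \left(114 + 133\right) \left(1 - \frac{14}{5}\right)} = \frac{1}{89876 + 247 \left(1 - \frac{14}{5}\right)} = \frac{1}{89876 + 247 \left(- \frac{9}{5}\right)} = \frac{1}{89876 - \frac{2223}{5}} = \frac{1}{\frac{447157}{5}} = \frac{5}{447157}$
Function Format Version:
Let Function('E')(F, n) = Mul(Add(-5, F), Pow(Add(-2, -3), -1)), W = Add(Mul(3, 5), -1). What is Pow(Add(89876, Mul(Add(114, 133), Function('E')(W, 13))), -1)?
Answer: Rational(5, 447157) ≈ 1.1182e-5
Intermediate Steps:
W = 14 (W = Add(15, -1) = 14)
Function('E')(F, n) = Add(1, Mul(Rational(-1, 5), F)) (Function('E')(F, n) = Mul(Add(-5, F), Pow(-5, -1)) = Mul(Add(-5, F), Rational(-1, 5)) = Add(1, Mul(Rational(-1, 5), F)))
Pow(Add(89876, Mul(Add(114, 133), Function('E')(W, 13))), -1) = Pow(Add(89876, Mul(Add(114, 133), Add(1, Mul(Rational(-1, 5), 14)))), -1) = Pow(Add(89876, Mul(247, Add(1, Rational(-14, 5)))), -1) = Pow(Add(89876, Mul(247, Rational(-9, 5))), -1) = Pow(Add(89876, Rational(-2223, 5)), -1) = Pow(Rational(447157, 5), -1) = Rational(5, 447157)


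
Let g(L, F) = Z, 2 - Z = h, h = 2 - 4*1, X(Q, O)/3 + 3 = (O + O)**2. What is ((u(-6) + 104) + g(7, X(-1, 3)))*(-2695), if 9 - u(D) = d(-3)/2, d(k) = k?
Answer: -638715/2 ≈ -3.1936e+5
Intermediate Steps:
X(Q, O) = -9 + 12*O**2 (X(Q, O) = -9 + 3*(O + O)**2 = -9 + 3*(2*O)**2 = -9 + 3*(4*O**2) = -9 + 12*O**2)
h = -2 (h = 2 - 4 = -2)
u(D) = 21/2 (u(D) = 9 - (-3)/2 = 9 - 1*(-3/2) = 9 + 3/2 = 21/2)
Z = 4 (Z = 2 - 1*(-2) = 2 + 2 = 4)
g(L, F) = 4
((u(-6) + 104) + g(7, X(-1, 3)))*(-2695) = ((21/2 + 104) + 4)*(-2695) = (229/2 + 4)*(-2695) = (237/2)*(-2695) = -638715/2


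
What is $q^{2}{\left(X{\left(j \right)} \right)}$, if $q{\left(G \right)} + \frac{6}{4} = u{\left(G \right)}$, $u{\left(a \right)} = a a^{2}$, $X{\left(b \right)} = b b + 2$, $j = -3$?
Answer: $\frac{7070281}{4} \approx 1.7676 \cdot 10^{6}$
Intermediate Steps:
$X{\left(b \right)} = 2 + b^{2}$ ($X{\left(b \right)} = b^{2} + 2 = 2 + b^{2}$)
$u{\left(a \right)} = a^{3}$
$q{\left(G \right)} = - \frac{3}{2} + G^{3}$
$q^{2}{\left(X{\left(j \right)} \right)} = \left(- \frac{3}{2} + \left(2 + \left(-3\right)^{2}\right)^{3}\right)^{2} = \left(- \frac{3}{2} + \left(2 + 9\right)^{3}\right)^{2} = \left(- \frac{3}{2} + 11^{3}\right)^{2} = \left(- \frac{3}{2} + 1331\right)^{2} = \left(\frac{2659}{2}\right)^{2} = \frac{7070281}{4}$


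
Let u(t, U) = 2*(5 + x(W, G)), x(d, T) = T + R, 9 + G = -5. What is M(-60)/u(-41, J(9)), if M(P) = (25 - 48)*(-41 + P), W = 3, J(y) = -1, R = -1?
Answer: -2323/20 ≈ -116.15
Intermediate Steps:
G = -14 (G = -9 - 5 = -14)
x(d, T) = -1 + T (x(d, T) = T - 1 = -1 + T)
M(P) = 943 - 23*P (M(P) = -23*(-41 + P) = 943 - 23*P)
u(t, U) = -20 (u(t, U) = 2*(5 + (-1 - 14)) = 2*(5 - 15) = 2*(-10) = -20)
M(-60)/u(-41, J(9)) = (943 - 23*(-60))/(-20) = (943 + 1380)*(-1/20) = 2323*(-1/20) = -2323/20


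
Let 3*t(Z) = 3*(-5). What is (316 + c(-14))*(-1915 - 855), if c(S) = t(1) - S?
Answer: -900250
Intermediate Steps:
t(Z) = -5 (t(Z) = (3*(-5))/3 = (⅓)*(-15) = -5)
c(S) = -5 - S
(316 + c(-14))*(-1915 - 855) = (316 + (-5 - 1*(-14)))*(-1915 - 855) = (316 + (-5 + 14))*(-2770) = (316 + 9)*(-2770) = 325*(-2770) = -900250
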